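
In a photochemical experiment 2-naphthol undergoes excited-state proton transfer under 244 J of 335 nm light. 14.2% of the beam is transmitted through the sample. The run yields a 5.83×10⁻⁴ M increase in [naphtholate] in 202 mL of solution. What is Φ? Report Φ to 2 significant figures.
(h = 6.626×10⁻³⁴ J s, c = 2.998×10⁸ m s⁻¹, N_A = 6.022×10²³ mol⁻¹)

Φ = 0.20

Product: (5.83×10⁻⁴ M)(0.202 L) = 1.178×10⁻⁴ mol.
Photon energy at 335 nm: hc/λ = (6.626×10⁻³⁴)(2.998×10⁸)/(335×10⁻⁹) = 5.930×10⁻¹⁹ J.
Photons incident: 244 / 5.930×10⁻¹⁹ = 4.115×10²⁰, i.e. 4.115×10²⁰/6.022×10²³ = 6.833×10⁻⁴ mol.
Fraction absorbed: 1 − 14.2/100 = 0.8580.
Photons absorbed: 0.8580 × 6.833×10⁻⁴ = 5.863×10⁻⁴ mol.
Φ = 1.178×10⁻⁴ mol / 5.863×10⁻⁴ mol photons = 0.20.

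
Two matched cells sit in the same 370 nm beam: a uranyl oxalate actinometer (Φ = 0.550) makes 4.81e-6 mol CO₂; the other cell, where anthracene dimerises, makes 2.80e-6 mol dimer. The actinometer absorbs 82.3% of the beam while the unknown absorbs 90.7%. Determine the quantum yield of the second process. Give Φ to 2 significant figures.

Photons absorbed by the actinometer: 4.81e-6 / 0.550 = 8.745e-6 mol.
Incident flux: 8.745e-6 / 0.823 = 1.063e-5 einstein.
Absorbed by unknown: 0.907 × 1.063e-5 = 9.641e-6 mol.
Φ(unknown) = 2.80e-6 / 9.641e-6 = 0.29.

Φ = 0.29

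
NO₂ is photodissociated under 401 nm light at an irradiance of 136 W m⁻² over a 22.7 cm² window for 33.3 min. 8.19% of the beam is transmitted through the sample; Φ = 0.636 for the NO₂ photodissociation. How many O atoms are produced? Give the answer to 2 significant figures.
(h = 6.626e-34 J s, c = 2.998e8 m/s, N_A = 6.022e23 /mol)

Photon energy at 401 nm: hc/λ = (6.626e-34)(2.998e8)/(401e-9) = 4.954e-19 J.
Energy delivered: (136 W m⁻²)(22.7e-4 m²)(1998 s) = 616.8 J.
Photons incident: 616.8 / 4.954e-19 = 1.245e21, i.e. 1.245e21/6.022e23 = 0.002067 mol.
Fraction absorbed: 1 − 8.19/100 = 0.9181.
Photons absorbed: 0.9181 × 0.002067 = 0.001898 mol.
Product: Φ × n_abs = 0.636 × 0.001898 = 0.001207 mol.
As a count: 0.001207 × 6.022e23 = 7.3e20.

7.3e20 atoms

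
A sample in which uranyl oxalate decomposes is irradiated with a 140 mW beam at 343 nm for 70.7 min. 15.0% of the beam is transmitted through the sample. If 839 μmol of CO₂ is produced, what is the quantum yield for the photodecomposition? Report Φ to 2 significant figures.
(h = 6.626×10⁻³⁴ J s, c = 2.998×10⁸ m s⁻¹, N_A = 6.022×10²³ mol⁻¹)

Product: 839 μmol = 8.39×10⁻⁴ mol.
Photon energy at 343 nm: hc/λ = (6.626×10⁻³⁴)(2.998×10⁸)/(343×10⁻⁹) = 5.791×10⁻¹⁹ J.
Energy delivered: (140 mW)(4242 s) = 593.9 J.
Photons incident: 593.9 / 5.791×10⁻¹⁹ = 1.026×10²¹, i.e. 1.026×10²¹/6.022×10²³ = 0.001704 mol.
Fraction absorbed: 1 − 15.0/100 = 0.8500.
Photons absorbed: 0.8500 × 0.001704 = 0.001448 mol.
Φ = 8.39×10⁻⁴ mol / 0.001448 mol photons = 0.58.

Φ = 0.58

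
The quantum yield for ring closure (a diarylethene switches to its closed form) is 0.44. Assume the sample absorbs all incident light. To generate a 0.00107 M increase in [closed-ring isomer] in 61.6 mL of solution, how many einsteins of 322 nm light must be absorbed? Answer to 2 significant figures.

1.5e-4 einstein

Product: (0.00107 M)(0.0616 L) = 6.591e-5 mol.
Photons that must be absorbed: 6.591e-5 / 0.44 = 1.498e-4 mol.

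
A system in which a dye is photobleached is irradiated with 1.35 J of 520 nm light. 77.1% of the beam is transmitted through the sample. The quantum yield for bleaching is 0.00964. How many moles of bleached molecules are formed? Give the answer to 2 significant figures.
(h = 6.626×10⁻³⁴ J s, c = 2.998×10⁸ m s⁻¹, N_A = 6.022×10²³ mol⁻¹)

1.3×10⁻⁸ mol

Photon energy at 520 nm: hc/λ = (6.626×10⁻³⁴)(2.998×10⁸)/(520×10⁻⁹) = 3.820×10⁻¹⁹ J.
Photons incident: 1.35 / 3.820×10⁻¹⁹ = 3.534×10¹⁸, i.e. 3.534×10¹⁸/6.022×10²³ = 5.868×10⁻⁶ mol.
Fraction absorbed: 1 − 77.1/100 = 0.2290.
Photons absorbed: 0.2290 × 5.868×10⁻⁶ = 1.344×10⁻⁶ mol.
Product: Φ × n_abs = 0.00964 × 1.344×10⁻⁶ = 1.296×10⁻⁸ mol.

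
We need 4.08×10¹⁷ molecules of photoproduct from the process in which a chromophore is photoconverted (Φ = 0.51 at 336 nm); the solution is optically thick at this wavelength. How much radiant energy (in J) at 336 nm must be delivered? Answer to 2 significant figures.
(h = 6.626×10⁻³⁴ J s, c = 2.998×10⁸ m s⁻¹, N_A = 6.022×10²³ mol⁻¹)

0.47 J

Product: 4.08×10¹⁷ / 6.022×10²³ = 6.775×10⁻⁷ mol.
Photons that must be absorbed: 6.775×10⁻⁷ / 0.51 = 1.328×10⁻⁶ mol.
Photon energy: hc/λ = 5.912×10⁻¹⁹ J; per mole, 3.560×10⁵ J mol⁻¹.
Energy required: 1.328×10⁻⁶ × 3.560×10⁵ = 0.47 J.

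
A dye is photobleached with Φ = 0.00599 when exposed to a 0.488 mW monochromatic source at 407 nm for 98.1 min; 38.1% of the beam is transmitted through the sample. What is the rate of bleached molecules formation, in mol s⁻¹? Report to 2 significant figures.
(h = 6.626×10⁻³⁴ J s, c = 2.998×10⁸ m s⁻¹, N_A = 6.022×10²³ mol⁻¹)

Photon energy at 407 nm: hc/λ = (6.626×10⁻³⁴)(2.998×10⁸)/(407×10⁻⁹) = 4.881×10⁻¹⁹ J.
Energy delivered: (0.488 mW)(5886 s) = 2.872 J.
Photons incident: 2.872 / 4.881×10⁻¹⁹ = 5.884×10¹⁸, i.e. 5.884×10¹⁸/6.022×10²³ = 9.771×10⁻⁶ mol.
Fraction absorbed: 1 − 38.1/100 = 0.6190.
Photons absorbed: 0.6190 × 9.771×10⁻⁶ = 6.048×10⁻⁶ mol.
Product formed: 0.00599 × 6.048×10⁻⁶ = 3.623×10⁻⁸ mol.
Rate: 3.623×10⁻⁸ / 5886 s = 6.2×10⁻¹² mol s⁻¹.

6.2×10⁻¹² mol s⁻¹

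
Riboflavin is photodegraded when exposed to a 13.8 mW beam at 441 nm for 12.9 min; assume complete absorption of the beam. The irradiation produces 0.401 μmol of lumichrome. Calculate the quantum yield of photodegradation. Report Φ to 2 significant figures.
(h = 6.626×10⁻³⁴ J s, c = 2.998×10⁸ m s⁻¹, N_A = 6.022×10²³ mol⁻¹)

Product: 0.401 μmol = 4.01×10⁻⁷ mol.
Photon energy at 441 nm: hc/λ = (6.626×10⁻³⁴)(2.998×10⁸)/(441×10⁻⁹) = 4.504×10⁻¹⁹ J.
Energy delivered: (13.8 mW)(774 s) = 10.68 J.
Photons incident: 10.68 / 4.504×10⁻¹⁹ = 2.371×10¹⁹, i.e. 2.371×10¹⁹/6.022×10²³ = 3.937×10⁻⁵ mol.
Φ = 4.01×10⁻⁷ mol / 3.937×10⁻⁵ mol photons = 0.010.

Φ = 0.010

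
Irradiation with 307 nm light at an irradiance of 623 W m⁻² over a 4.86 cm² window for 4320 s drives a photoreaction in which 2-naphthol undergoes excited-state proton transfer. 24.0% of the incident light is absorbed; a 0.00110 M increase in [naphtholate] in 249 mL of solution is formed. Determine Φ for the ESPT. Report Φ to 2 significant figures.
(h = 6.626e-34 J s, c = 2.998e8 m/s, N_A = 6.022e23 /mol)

Φ = 0.34

Product: (0.00110 M)(0.249 L) = 2.739e-4 mol.
Photon energy at 307 nm: hc/λ = (6.626e-34)(2.998e8)/(307e-9) = 6.471e-19 J.
Energy delivered: (623 W m⁻²)(4.86e-4 m²)(4320 s) = 1308 J.
Photons incident: 1308 / 6.471e-19 = 2.021e21, i.e. 2.021e21/6.022e23 = 0.003356 mol.
Photons absorbed: 0.240 × 0.003356 = 8.054e-4 mol.
Φ = 2.739e-4 mol / 8.054e-4 mol photons = 0.34.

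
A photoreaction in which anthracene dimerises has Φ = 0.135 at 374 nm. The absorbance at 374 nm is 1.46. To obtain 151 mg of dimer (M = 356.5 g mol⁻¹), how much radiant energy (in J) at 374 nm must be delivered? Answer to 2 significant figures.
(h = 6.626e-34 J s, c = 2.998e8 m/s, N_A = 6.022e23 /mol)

1000 J

Product: 151 mg / 356.5 g mol⁻¹ = 4.236e-4 mol.
Photons that must be absorbed: 4.236e-4 / 0.135 = 0.003138 mol.
Fraction absorbed: 1 − 10^(−1.46) = 0.9653.
Incident photons needed: 0.003138 / 0.9653 = 0.003251 mol.
Photon energy: hc/λ = 5.311e-19 J; per mole, 3.198e5 J mol⁻¹.
Energy required: 0.003251 × 3.198e5 = 1000 J.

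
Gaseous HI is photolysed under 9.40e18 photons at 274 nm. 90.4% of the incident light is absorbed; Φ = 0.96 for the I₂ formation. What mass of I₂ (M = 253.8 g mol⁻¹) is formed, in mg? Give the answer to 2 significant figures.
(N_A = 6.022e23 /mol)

Moles of photons: 9.40e18 / 6.022e23 = 1.561e-5 mol.
Photons absorbed: 0.904 × 1.561e-5 = 1.411e-5 mol.
Product: Φ × n_abs = 0.96 × 1.411e-5 = 1.355e-5 mol.
Mass: 1.355e-5 × 253.8 = 0.003439 g = 3.4 mg.

3.4 mg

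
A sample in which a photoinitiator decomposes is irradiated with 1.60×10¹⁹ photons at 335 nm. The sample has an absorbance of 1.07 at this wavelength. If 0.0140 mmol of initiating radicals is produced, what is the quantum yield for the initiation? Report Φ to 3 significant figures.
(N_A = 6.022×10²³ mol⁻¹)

Product: 0.0140 mmol = 1.40×10⁻⁵ mol.
Moles of photons: 1.60×10¹⁹ / 6.022×10²³ = 2.657×10⁻⁵ mol.
Fraction absorbed: 1 − 10^(−1.07) = 0.9149.
Photons absorbed: 0.9149 × 2.657×10⁻⁵ = 2.431×10⁻⁵ mol.
Φ = 1.40×10⁻⁵ mol / 2.431×10⁻⁵ mol photons = 0.576.

Φ = 0.576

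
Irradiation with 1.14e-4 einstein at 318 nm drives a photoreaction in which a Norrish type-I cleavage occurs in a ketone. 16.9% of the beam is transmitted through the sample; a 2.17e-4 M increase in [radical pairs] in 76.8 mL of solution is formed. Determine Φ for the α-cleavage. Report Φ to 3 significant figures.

Product: (2.17e-4 M)(0.0768 L) = 1.667e-5 mol.
Fraction absorbed: 1 − 16.9/100 = 0.8310.
Photons absorbed: 0.8310 × 1.14e-4 = 9.473e-5 mol.
Φ = 1.667e-5 mol / 9.473e-5 mol photons = 0.176.

Φ = 0.176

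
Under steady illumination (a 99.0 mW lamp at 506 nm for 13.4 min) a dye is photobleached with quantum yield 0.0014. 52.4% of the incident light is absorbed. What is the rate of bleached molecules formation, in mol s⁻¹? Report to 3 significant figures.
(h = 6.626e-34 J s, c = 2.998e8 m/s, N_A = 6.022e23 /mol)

3.07e-10 mol s⁻¹

Photon energy at 506 nm: hc/λ = (6.626e-34)(2.998e8)/(506e-9) = 3.926e-19 J.
Energy delivered: (99.0 mW)(804 s) = 79.60 J.
Photons incident: 79.60 / 3.926e-19 = 2.028e20, i.e. 2.028e20/6.022e23 = 3.368e-4 mol.
Photons absorbed: 0.524 × 3.368e-4 = 1.765e-4 mol.
Product formed: 0.0014 × 1.765e-4 = 2.471e-7 mol.
Rate: 2.471e-7 / 804 s = 3.07e-10 mol s⁻¹.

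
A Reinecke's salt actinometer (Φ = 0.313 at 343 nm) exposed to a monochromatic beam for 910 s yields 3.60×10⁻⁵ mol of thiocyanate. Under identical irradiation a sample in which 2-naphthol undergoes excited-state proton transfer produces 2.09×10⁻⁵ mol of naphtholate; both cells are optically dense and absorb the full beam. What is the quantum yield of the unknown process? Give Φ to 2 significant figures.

Φ = 0.18

Photons absorbed by the actinometer: 3.60×10⁻⁵ / 0.313 = 1.150×10⁻⁴ mol.
Φ(unknown) = 2.09×10⁻⁵ / 1.150×10⁻⁴ = 0.18.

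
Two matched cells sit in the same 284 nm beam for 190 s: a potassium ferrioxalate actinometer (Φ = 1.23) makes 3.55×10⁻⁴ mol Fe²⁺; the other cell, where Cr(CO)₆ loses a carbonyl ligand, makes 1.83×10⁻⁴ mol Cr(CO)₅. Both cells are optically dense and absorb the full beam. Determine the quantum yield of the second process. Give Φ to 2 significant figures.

Photons absorbed by the actinometer: 3.55×10⁻⁴ / 1.23 = 2.886×10⁻⁴ mol.
Φ(unknown) = 1.83×10⁻⁴ / 2.886×10⁻⁴ = 0.63.

Φ = 0.63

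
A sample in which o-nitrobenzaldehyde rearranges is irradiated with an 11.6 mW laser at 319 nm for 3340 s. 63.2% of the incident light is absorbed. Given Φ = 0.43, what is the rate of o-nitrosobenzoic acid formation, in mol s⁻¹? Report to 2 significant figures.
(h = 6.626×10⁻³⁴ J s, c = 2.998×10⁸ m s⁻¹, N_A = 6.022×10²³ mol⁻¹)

8.4×10⁻⁹ mol s⁻¹

Photon energy at 319 nm: hc/λ = (6.626×10⁻³⁴)(2.998×10⁸)/(319×10⁻⁹) = 6.227×10⁻¹⁹ J.
Energy delivered: (11.6 mW)(3340 s) = 38.74 J.
Photons incident: 38.74 / 6.227×10⁻¹⁹ = 6.221×10¹⁹, i.e. 6.221×10¹⁹/6.022×10²³ = 1.033×10⁻⁴ mol.
Photons absorbed: 0.632 × 1.033×10⁻⁴ = 6.529×10⁻⁵ mol.
Product formed: 0.43 × 6.529×10⁻⁵ = 2.807×10⁻⁵ mol.
Rate: 2.807×10⁻⁵ / 3340 s = 8.4×10⁻⁹ mol s⁻¹.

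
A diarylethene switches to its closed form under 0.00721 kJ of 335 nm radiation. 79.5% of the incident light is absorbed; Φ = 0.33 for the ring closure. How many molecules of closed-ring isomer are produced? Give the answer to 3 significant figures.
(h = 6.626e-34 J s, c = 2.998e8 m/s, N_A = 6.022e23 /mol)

3.19e18 molecules

Photon energy at 335 nm: hc/λ = (6.626e-34)(2.998e8)/(335e-9) = 5.930e-19 J.
Incident energy: 0.00721 kJ = 7.21 J.
Photons incident: 7.21 / 5.930e-19 = 1.216e19, i.e. 1.216e19/6.022e23 = 2.019e-5 mol.
Photons absorbed: 0.795 × 2.019e-5 = 1.605e-5 mol.
Product: Φ × n_abs = 0.33 × 1.605e-5 = 5.297e-6 mol.
As a count: 5.297e-6 × 6.022e23 = 3.19e18.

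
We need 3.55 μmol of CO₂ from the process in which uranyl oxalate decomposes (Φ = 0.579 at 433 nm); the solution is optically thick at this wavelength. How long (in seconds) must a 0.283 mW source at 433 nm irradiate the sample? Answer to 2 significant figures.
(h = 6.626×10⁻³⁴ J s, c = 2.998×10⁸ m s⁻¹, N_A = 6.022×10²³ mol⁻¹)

t ≈ 6000 s

Product: 3.55 μmol = 3.55×10⁻⁶ mol.
Photons that must be absorbed: 3.55×10⁻⁶ / 0.579 = 6.131×10⁻⁶ mol.
Photon energy: hc/λ = 4.588×10⁻¹⁹ J; per mole, 2.763×10⁵ J mol⁻¹.
Energy required: 6.131×10⁻⁶ × 2.763×10⁵ = 1.694 J.
Time: 1.694 J / 0.000283 W = 6000 s.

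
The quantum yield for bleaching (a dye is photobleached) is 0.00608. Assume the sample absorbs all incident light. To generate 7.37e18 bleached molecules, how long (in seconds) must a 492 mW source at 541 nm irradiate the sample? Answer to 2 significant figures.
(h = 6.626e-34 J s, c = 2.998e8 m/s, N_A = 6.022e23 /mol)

t ≈ 900 s

Product: 7.37e18 / 6.022e23 = 1.224e-5 mol.
Photons that must be absorbed: 1.224e-5 / 0.00608 = 0.002013 mol.
Photon energy: hc/λ = 3.672e-19 J; per mole, 2.211e5 J mol⁻¹.
Energy required: 0.002013 × 2.211e5 = 445.1 J.
Time: 445.1 J / 0.492 W = 900 s.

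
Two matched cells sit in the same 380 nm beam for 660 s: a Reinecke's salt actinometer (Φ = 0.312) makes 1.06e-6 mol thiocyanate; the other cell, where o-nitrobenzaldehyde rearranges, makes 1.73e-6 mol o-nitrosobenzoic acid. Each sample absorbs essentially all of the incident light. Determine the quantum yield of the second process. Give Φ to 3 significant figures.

Φ = 0.509

Photons absorbed by the actinometer: 1.06e-6 / 0.312 = 3.397e-6 mol.
Φ(unknown) = 1.73e-6 / 3.397e-6 = 0.509.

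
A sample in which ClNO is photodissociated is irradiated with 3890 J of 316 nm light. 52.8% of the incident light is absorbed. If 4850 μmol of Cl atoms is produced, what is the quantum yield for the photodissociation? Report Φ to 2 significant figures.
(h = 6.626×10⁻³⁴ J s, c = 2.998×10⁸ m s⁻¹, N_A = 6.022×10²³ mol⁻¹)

Φ = 0.89

Product: 4850 μmol = 0.00485 mol.
Photon energy at 316 nm: hc/λ = (6.626×10⁻³⁴)(2.998×10⁸)/(316×10⁻⁹) = 6.286×10⁻¹⁹ J.
Photons incident: 3890 / 6.286×10⁻¹⁹ = 6.188×10²¹, i.e. 6.188×10²¹/6.022×10²³ = 0.01028 mol.
Photons absorbed: 0.528 × 0.01028 = 0.005428 mol.
Φ = 0.00485 mol / 0.005428 mol photons = 0.89.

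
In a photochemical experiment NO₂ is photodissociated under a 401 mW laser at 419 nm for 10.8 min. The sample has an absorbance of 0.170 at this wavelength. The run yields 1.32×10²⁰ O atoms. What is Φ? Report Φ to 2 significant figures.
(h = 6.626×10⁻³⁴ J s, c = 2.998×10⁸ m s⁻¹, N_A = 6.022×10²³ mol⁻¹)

Φ = 0.74

Product: 1.32×10²⁰ / 6.022×10²³ = 2.192×10⁻⁴ mol.
Photon energy at 419 nm: hc/λ = (6.626×10⁻³⁴)(2.998×10⁸)/(419×10⁻⁹) = 4.741×10⁻¹⁹ J.
Energy delivered: (401 mW)(648 s) = 259.8 J.
Photons incident: 259.8 / 4.741×10⁻¹⁹ = 5.480×10²⁰, i.e. 5.480×10²⁰/6.022×10²³ = 9.100×10⁻⁴ mol.
Fraction absorbed: 1 − 10^(−0.170) = 0.3239.
Photons absorbed: 0.3239 × 9.100×10⁻⁴ = 2.947×10⁻⁴ mol.
Φ = 2.192×10⁻⁴ mol / 2.947×10⁻⁴ mol photons = 0.74.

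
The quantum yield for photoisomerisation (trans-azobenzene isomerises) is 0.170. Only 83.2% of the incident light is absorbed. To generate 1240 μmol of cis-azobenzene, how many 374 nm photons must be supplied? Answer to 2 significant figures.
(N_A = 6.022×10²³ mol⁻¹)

Product: 1240 μmol = 0.00124 mol.
Photons that must be absorbed: 0.00124 / 0.170 = 0.007294 mol.
Incident photons needed: 0.007294 / 0.832 = 0.008767 mol.
Photon count: 0.008767 × 6.022×10²³ = 5.3×10²¹.

5.3×10²¹ photons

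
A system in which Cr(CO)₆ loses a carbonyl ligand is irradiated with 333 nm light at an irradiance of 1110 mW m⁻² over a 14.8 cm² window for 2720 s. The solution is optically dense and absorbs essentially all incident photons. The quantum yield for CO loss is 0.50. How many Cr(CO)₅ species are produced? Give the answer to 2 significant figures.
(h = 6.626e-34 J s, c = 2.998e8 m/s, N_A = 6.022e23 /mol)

3.7e18 species

Photon energy at 333 nm: hc/λ = (6.626e-34)(2.998e8)/(333e-9) = 5.965e-19 J.
Energy delivered: (1110 mW m⁻²)(14.8e-4 m²)(2720 s) = 4.468 J.
Photons incident: 4.468 / 5.965e-19 = 7.490e18, i.e. 7.490e18/6.022e23 = 1.244e-5 mol.
Product: Φ × n_abs = 0.50 × 1.244e-5 = 6.220e-6 mol.
As a count: 6.220e-6 × 6.022e23 = 3.7e18.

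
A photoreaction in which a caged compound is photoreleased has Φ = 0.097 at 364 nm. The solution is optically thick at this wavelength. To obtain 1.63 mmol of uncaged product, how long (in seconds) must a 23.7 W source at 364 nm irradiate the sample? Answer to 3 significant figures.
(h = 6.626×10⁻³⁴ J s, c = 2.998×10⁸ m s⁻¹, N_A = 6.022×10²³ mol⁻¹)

Product: 1.63 mmol = 0.00163 mol.
Photons that must be absorbed: 0.00163 / 0.097 = 0.01680 mol.
Photon energy: hc/λ = 5.457×10⁻¹⁹ J; per mole, 3.286×10⁵ J mol⁻¹.
Energy required: 0.01680 × 3.286×10⁵ = 5520 J.
Time: 5520 J / 23.7 W = 233 s.

t ≈ 233 s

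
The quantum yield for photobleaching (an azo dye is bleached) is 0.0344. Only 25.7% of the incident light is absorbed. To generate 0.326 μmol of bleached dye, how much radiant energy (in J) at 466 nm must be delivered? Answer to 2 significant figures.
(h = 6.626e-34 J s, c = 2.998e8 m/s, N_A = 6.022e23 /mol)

Product: 0.326 μmol = 3.26e-7 mol.
Photons that must be absorbed: 3.26e-7 / 0.0344 = 9.477e-6 mol.
Incident photons needed: 9.477e-6 / 0.257 = 3.688e-5 mol.
Photon energy: hc/λ = 4.263e-19 J; per mole, 2.567e5 J mol⁻¹.
Energy required: 3.688e-5 × 2.567e5 = 9.5 J.

9.5 J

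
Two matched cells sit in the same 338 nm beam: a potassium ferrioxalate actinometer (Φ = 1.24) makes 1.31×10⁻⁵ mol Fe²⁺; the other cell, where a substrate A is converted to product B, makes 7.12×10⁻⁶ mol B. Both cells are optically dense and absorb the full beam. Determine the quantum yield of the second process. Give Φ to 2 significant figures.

Photons absorbed by the actinometer: 1.31×10⁻⁵ / 1.24 = 1.056×10⁻⁵ mol.
Φ(unknown) = 7.12×10⁻⁶ / 1.056×10⁻⁵ = 0.67.

Φ = 0.67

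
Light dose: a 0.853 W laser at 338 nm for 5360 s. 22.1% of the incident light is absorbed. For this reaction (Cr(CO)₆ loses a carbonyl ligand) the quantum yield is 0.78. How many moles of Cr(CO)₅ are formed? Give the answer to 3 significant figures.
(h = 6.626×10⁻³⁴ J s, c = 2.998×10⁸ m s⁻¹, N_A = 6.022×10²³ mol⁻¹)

Photon energy at 338 nm: hc/λ = (6.626×10⁻³⁴)(2.998×10⁸)/(338×10⁻⁹) = 5.877×10⁻¹⁹ J.
Energy delivered: (0.853 W)(5360 s) = 4572 J.
Photons incident: 4572 / 5.877×10⁻¹⁹ = 7.779×10²¹, i.e. 7.779×10²¹/6.022×10²³ = 0.01292 mol.
Photons absorbed: 0.221 × 0.01292 = 0.002855 mol.
Product: Φ × n_abs = 0.78 × 0.002855 = 0.002227 mol.

0.00223 mol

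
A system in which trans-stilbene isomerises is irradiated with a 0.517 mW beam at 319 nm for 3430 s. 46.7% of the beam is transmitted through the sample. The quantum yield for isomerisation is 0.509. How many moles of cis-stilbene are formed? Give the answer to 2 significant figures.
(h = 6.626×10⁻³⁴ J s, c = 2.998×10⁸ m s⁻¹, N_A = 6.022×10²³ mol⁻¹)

1.3×10⁻⁶ mol

Photon energy at 319 nm: hc/λ = (6.626×10⁻³⁴)(2.998×10⁸)/(319×10⁻⁹) = 6.227×10⁻¹⁹ J.
Energy delivered: (0.517 mW)(3430 s) = 1.773 J.
Photons incident: 1.773 / 6.227×10⁻¹⁹ = 2.847×10¹⁸, i.e. 2.847×10¹⁸/6.022×10²³ = 4.728×10⁻⁶ mol.
Fraction absorbed: 1 − 46.7/100 = 0.5330.
Photons absorbed: 0.5330 × 4.728×10⁻⁶ = 2.520×10⁻⁶ mol.
Product: Φ × n_abs = 0.509 × 2.520×10⁻⁶ = 1.283×10⁻⁶ mol.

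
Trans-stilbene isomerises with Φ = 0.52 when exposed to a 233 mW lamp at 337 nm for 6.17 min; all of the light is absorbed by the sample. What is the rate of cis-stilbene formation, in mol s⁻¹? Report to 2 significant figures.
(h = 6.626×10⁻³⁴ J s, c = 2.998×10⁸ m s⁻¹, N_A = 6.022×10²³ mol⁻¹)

Photon energy at 337 nm: hc/λ = (6.626×10⁻³⁴)(2.998×10⁸)/(337×10⁻⁹) = 5.895×10⁻¹⁹ J.
Energy delivered: (233 mW)(370.2 s) = 86.26 J.
Photons incident: 86.26 / 5.895×10⁻¹⁹ = 1.463×10²⁰, i.e. 1.463×10²⁰/6.022×10²³ = 2.429×10⁻⁴ mol.
Product formed: 0.52 × 2.429×10⁻⁴ = 1.263×10⁻⁴ mol.
Rate: 1.263×10⁻⁴ / 370.2 s = 3.4×10⁻⁷ mol s⁻¹.

3.4×10⁻⁷ mol s⁻¹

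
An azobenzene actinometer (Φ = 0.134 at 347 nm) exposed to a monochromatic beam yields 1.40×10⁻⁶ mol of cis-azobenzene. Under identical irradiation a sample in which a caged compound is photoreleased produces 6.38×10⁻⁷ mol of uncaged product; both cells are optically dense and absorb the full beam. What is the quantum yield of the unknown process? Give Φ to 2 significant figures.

Φ = 0.061

Photons absorbed by the actinometer: 1.40×10⁻⁶ / 0.134 = 1.045×10⁻⁵ mol.
Φ(unknown) = 6.38×10⁻⁷ / 1.045×10⁻⁵ = 0.061.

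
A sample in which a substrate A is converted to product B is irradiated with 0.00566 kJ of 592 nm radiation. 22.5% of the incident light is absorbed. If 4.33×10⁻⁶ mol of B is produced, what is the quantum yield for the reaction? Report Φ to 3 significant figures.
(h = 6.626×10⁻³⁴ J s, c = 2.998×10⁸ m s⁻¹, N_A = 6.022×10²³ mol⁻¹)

Φ = 0.687

Photon energy at 592 nm: hc/λ = (6.626×10⁻³⁴)(2.998×10⁸)/(592×10⁻⁹) = 3.356×10⁻¹⁹ J.
Incident energy: 0.00566 kJ = 5.66 J.
Photons incident: 5.66 / 3.356×10⁻¹⁹ = 1.687×10¹⁹, i.e. 1.687×10¹⁹/6.022×10²³ = 2.801×10⁻⁵ mol.
Photons absorbed: 0.225 × 2.801×10⁻⁵ = 6.302×10⁻⁶ mol.
Φ = 4.33×10⁻⁶ mol / 6.302×10⁻⁶ mol photons = 0.687.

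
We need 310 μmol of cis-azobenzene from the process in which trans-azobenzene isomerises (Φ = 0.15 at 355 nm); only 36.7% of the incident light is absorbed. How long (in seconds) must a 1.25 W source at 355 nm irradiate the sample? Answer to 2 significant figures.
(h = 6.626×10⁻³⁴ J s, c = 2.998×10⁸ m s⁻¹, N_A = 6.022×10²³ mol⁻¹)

Product: 310 μmol = 3.10×10⁻⁴ mol.
Photons that must be absorbed: 3.10×10⁻⁴ / 0.15 = 0.002067 mol.
Incident photons needed: 0.002067 / 0.367 = 0.005632 mol.
Photon energy: hc/λ = 5.596×10⁻¹⁹ J; per mole, 3.370×10⁵ J mol⁻¹.
Energy required: 0.005632 × 3.370×10⁵ = 1898 J.
Time: 1898 J / 1.25 W = 1500 s.

t ≈ 1500 s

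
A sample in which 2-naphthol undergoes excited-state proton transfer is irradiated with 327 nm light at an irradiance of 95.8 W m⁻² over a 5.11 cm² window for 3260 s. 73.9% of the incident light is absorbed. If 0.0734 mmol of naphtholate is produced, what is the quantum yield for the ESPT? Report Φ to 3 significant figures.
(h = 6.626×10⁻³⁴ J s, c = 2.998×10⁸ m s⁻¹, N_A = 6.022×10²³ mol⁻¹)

Product: 0.0734 mmol = 7.34×10⁻⁵ mol.
Photon energy at 327 nm: hc/λ = (6.626×10⁻³⁴)(2.998×10⁸)/(327×10⁻⁹) = 6.075×10⁻¹⁹ J.
Energy delivered: (95.8 W m⁻²)(5.11×10⁻⁴ m²)(3260 s) = 159.6 J.
Photons incident: 159.6 / 6.075×10⁻¹⁹ = 2.627×10²⁰, i.e. 2.627×10²⁰/6.022×10²³ = 4.362×10⁻⁴ mol.
Photons absorbed: 0.739 × 4.362×10⁻⁴ = 3.224×10⁻⁴ mol.
Φ = 7.34×10⁻⁵ mol / 3.224×10⁻⁴ mol photons = 0.228.

Φ = 0.228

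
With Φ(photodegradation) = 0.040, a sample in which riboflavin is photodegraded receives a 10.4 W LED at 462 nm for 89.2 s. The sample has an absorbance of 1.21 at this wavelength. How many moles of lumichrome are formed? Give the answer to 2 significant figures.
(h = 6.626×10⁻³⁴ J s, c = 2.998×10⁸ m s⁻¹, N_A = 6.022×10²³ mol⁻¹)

1.3×10⁻⁴ mol

Photon energy at 462 nm: hc/λ = (6.626×10⁻³⁴)(2.998×10⁸)/(462×10⁻⁹) = 4.300×10⁻¹⁹ J.
Energy delivered: (10.4 W)(89.2 s) = 927.7 J.
Photons incident: 927.7 / 4.300×10⁻¹⁹ = 2.157×10²¹, i.e. 2.157×10²¹/6.022×10²³ = 0.003582 mol.
Fraction absorbed: 1 − 10^(−1.21) = 0.9383.
Photons absorbed: 0.9383 × 0.003582 = 0.003361 mol.
Product: Φ × n_abs = 0.040 × 0.003361 = 1.344×10⁻⁴ mol.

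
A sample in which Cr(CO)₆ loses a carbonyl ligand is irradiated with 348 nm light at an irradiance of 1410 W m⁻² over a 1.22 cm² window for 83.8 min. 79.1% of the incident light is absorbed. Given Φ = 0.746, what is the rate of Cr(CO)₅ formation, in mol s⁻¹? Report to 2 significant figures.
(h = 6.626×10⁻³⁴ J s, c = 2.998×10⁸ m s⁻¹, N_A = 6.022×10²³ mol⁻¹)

Photon energy at 348 nm: hc/λ = (6.626×10⁻³⁴)(2.998×10⁸)/(348×10⁻⁹) = 5.708×10⁻¹⁹ J.
Energy delivered: (1410 W m⁻²)(1.22×10⁻⁴ m²)(5028 s) = 864.9 J.
Photons incident: 864.9 / 5.708×10⁻¹⁹ = 1.515×10²¹, i.e. 1.515×10²¹/6.022×10²³ = 0.002516 mol.
Photons absorbed: 0.791 × 0.002516 = 0.001990 mol.
Product formed: 0.746 × 0.001990 = 0.001485 mol.
Rate: 0.001485 / 5028 s = 3.0×10⁻⁷ mol s⁻¹.

3.0×10⁻⁷ mol s⁻¹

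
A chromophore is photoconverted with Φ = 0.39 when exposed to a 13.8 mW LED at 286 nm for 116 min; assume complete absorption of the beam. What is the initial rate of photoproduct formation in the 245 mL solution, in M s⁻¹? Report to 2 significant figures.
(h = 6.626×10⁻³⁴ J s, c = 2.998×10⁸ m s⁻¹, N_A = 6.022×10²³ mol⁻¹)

Photon energy at 286 nm: hc/λ = (6.626×10⁻³⁴)(2.998×10⁸)/(286×10⁻⁹) = 6.946×10⁻¹⁹ J.
Energy delivered: (13.8 mW)(6960 s) = 96.05 J.
Photons incident: 96.05 / 6.946×10⁻¹⁹ = 1.383×10²⁰, i.e. 1.383×10²⁰/6.022×10²³ = 2.297×10⁻⁴ mol.
Product formed: 0.39 × 2.297×10⁻⁴ = 8.958×10⁻⁵ mol.
Rate: 8.958×10⁻⁵ mol / (6960 s × 0.245 L) = 5.3×10⁻⁸ M s⁻¹.

5.3×10⁻⁸ M s⁻¹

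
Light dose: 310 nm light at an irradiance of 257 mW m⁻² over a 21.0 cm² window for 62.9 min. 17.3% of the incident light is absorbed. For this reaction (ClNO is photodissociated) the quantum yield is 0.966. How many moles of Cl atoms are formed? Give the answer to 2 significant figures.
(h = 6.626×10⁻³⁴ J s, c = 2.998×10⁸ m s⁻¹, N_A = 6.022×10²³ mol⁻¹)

Photon energy at 310 nm: hc/λ = (6.626×10⁻³⁴)(2.998×10⁸)/(310×10⁻⁹) = 6.408×10⁻¹⁹ J.
Energy delivered: (257 mW m⁻²)(21.0×10⁻⁴ m²)(3774 s) = 2.037 J.
Photons incident: 2.037 / 6.408×10⁻¹⁹ = 3.179×10¹⁸, i.e. 3.179×10¹⁸/6.022×10²³ = 5.279×10⁻⁶ mol.
Photons absorbed: 0.173 × 5.279×10⁻⁶ = 9.133×10⁻⁷ mol.
Product: Φ × n_abs = 0.966 × 9.133×10⁻⁷ = 8.822×10⁻⁷ mol.

8.8×10⁻⁷ mol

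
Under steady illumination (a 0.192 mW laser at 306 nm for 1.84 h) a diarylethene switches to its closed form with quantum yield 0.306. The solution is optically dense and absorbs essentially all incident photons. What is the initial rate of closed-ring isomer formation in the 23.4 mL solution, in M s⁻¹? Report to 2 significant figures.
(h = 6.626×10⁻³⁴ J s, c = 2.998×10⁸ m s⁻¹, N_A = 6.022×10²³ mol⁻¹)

6.4×10⁻⁹ M s⁻¹

Photon energy at 306 nm: hc/λ = (6.626×10⁻³⁴)(2.998×10⁸)/(306×10⁻⁹) = 6.492×10⁻¹⁹ J.
Energy delivered: (0.192 mW)(6624 s) = 1.272 J.
Photons incident: 1.272 / 6.492×10⁻¹⁹ = 1.959×10¹⁸, i.e. 1.959×10¹⁸/6.022×10²³ = 3.253×10⁻⁶ mol.
Product formed: 0.306 × 3.253×10⁻⁶ = 9.954×10⁻⁷ mol.
Rate: 9.954×10⁻⁷ mol / (6624 s × 0.0234 L) = 6.4×10⁻⁹ M s⁻¹.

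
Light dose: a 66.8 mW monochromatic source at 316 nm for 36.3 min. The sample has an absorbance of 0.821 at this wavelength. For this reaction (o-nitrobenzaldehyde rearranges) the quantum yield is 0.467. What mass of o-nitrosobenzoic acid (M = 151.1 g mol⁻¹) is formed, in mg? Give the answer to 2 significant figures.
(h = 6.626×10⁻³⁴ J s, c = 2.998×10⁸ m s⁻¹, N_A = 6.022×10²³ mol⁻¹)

23 mg

Photon energy at 316 nm: hc/λ = (6.626×10⁻³⁴)(2.998×10⁸)/(316×10⁻⁹) = 6.286×10⁻¹⁹ J.
Energy delivered: (66.8 mW)(2178 s) = 145.5 J.
Photons incident: 145.5 / 6.286×10⁻¹⁹ = 2.315×10²⁰, i.e. 2.315×10²⁰/6.022×10²³ = 3.844×10⁻⁴ mol.
Fraction absorbed: 1 − 10^(−0.821) = 0.8490.
Photons absorbed: 0.8490 × 3.844×10⁻⁴ = 3.264×10⁻⁴ mol.
Product: Φ × n_abs = 0.467 × 3.264×10⁻⁴ = 1.524×10⁻⁴ mol.
Mass: 1.524×10⁻⁴ × 151.1 = 0.02303 g = 23 mg.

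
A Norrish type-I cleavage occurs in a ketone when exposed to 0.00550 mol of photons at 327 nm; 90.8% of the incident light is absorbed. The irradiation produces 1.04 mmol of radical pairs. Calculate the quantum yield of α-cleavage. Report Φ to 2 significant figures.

Product: 1.04 mmol = 0.00104 mol.
Photons absorbed: 0.908 × 0.00550 = 0.004994 mol.
Φ = 0.00104 mol / 0.004994 mol photons = 0.21.

Φ = 0.21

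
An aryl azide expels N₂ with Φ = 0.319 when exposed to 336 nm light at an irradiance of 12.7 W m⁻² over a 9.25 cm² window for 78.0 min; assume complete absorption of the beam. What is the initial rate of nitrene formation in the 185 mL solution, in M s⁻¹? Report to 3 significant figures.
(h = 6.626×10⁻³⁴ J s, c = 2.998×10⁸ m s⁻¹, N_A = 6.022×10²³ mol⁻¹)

Photon energy at 336 nm: hc/λ = (6.626×10⁻³⁴)(2.998×10⁸)/(336×10⁻⁹) = 5.912×10⁻¹⁹ J.
Energy delivered: (12.7 W m⁻²)(9.25×10⁻⁴ m²)(4680 s) = 54.98 J.
Photons incident: 54.98 / 5.912×10⁻¹⁹ = 9.300×10¹⁹, i.e. 9.300×10¹⁹/6.022×10²³ = 1.544×10⁻⁴ mol.
Product formed: 0.319 × 1.544×10⁻⁴ = 4.925×10⁻⁵ mol.
Rate: 4.925×10⁻⁵ mol / (4680 s × 0.185 L) = 5.69×10⁻⁸ M s⁻¹.

5.69×10⁻⁸ M s⁻¹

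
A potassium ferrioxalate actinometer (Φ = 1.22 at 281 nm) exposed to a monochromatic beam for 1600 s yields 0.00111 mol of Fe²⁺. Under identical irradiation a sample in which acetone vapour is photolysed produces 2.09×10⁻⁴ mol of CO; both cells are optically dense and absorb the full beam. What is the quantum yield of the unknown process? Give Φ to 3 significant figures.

Photons absorbed by the actinometer: 0.00111 / 1.22 = 9.098×10⁻⁴ mol.
Φ(unknown) = 2.09×10⁻⁴ / 9.098×10⁻⁴ = 0.230.

Φ = 0.230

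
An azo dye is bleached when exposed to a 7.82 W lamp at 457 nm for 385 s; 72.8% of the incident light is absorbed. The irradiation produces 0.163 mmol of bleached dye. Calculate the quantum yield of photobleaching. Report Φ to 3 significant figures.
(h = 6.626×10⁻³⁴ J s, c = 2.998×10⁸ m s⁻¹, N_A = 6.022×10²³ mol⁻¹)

Product: 0.163 mmol = 1.63×10⁻⁴ mol.
Photon energy at 457 nm: hc/λ = (6.626×10⁻³⁴)(2.998×10⁸)/(457×10⁻⁹) = 4.347×10⁻¹⁹ J.
Energy delivered: (7.82 W)(385 s) = 3011 J.
Photons incident: 3011 / 4.347×10⁻¹⁹ = 6.927×10²¹, i.e. 6.927×10²¹/6.022×10²³ = 0.01150 mol.
Photons absorbed: 0.728 × 0.01150 = 0.008372 mol.
Φ = 1.63×10⁻⁴ mol / 0.008372 mol photons = 0.0195.

Φ = 0.0195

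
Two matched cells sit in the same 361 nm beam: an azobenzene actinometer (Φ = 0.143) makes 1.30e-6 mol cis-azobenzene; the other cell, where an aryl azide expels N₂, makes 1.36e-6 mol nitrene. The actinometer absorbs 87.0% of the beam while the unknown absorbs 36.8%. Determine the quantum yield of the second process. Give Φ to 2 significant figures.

Φ = 0.35

Photons absorbed by the actinometer: 1.30e-6 / 0.143 = 9.091e-6 mol.
Incident flux: 9.091e-6 / 0.870 = 1.045e-5 einstein.
Absorbed by unknown: 0.368 × 1.045e-5 = 3.846e-6 mol.
Φ(unknown) = 1.36e-6 / 3.846e-6 = 0.35.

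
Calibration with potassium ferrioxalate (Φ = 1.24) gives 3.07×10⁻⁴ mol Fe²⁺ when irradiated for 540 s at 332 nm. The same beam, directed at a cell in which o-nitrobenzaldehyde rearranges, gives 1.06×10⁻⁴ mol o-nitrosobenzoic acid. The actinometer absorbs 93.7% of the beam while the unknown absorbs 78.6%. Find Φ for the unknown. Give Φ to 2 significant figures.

Photons absorbed by the actinometer: 3.07×10⁻⁴ / 1.24 = 2.476×10⁻⁴ mol.
Incident flux: 2.476×10⁻⁴ / 0.937 = 2.642×10⁻⁴ einstein.
Absorbed by unknown: 0.786 × 2.642×10⁻⁴ = 2.077×10⁻⁴ mol.
Φ(unknown) = 1.06×10⁻⁴ / 2.077×10⁻⁴ = 0.51.

Φ = 0.51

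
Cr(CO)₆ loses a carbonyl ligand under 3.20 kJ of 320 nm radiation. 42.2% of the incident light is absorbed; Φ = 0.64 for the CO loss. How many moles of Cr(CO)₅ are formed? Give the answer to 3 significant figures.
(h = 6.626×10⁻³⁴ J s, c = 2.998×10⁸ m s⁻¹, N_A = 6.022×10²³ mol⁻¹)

0.00231 mol

Photon energy at 320 nm: hc/λ = (6.626×10⁻³⁴)(2.998×10⁸)/(320×10⁻⁹) = 6.208×10⁻¹⁹ J.
Incident energy: 3.20 kJ = 3200 J.
Photons incident: 3200 / 6.208×10⁻¹⁹ = 5.155×10²¹, i.e. 5.155×10²¹/6.022×10²³ = 0.008560 mol.
Photons absorbed: 0.422 × 0.008560 = 0.003612 mol.
Product: Φ × n_abs = 0.64 × 0.003612 = 0.002312 mol.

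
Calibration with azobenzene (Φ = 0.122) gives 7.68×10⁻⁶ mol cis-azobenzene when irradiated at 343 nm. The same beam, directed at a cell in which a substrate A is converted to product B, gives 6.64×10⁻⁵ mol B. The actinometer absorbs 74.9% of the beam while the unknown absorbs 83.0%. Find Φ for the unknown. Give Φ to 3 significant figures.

Φ = 0.952

Photons absorbed by the actinometer: 7.68×10⁻⁶ / 0.122 = 6.295×10⁻⁵ mol.
Incident flux: 6.295×10⁻⁵ / 0.749 = 8.405×10⁻⁵ einstein.
Absorbed by unknown: 0.830 × 8.405×10⁻⁵ = 6.976×10⁻⁵ mol.
Φ(unknown) = 6.64×10⁻⁵ / 6.976×10⁻⁵ = 0.952.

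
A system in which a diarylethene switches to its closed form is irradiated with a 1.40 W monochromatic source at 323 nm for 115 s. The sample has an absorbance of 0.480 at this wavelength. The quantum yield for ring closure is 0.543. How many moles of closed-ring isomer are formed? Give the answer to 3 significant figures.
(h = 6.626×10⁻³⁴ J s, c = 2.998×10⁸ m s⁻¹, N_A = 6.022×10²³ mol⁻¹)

1.58×10⁻⁴ mol

Photon energy at 323 nm: hc/λ = (6.626×10⁻³⁴)(2.998×10⁸)/(323×10⁻⁹) = 6.150×10⁻¹⁹ J.
Energy delivered: (1.40 W)(115 s) = 161.0 J.
Photons incident: 161.0 / 6.150×10⁻¹⁹ = 2.618×10²⁰, i.e. 2.618×10²⁰/6.022×10²³ = 4.347×10⁻⁴ mol.
Fraction absorbed: 1 − 10^(−0.480) = 0.6689.
Photons absorbed: 0.6689 × 4.347×10⁻⁴ = 2.908×10⁻⁴ mol.
Product: Φ × n_abs = 0.543 × 2.908×10⁻⁴ = 1.579×10⁻⁴ mol.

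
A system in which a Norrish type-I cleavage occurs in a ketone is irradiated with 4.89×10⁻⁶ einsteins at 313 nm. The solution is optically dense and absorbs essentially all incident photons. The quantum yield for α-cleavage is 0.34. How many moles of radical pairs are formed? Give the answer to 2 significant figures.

Product: Φ × n_abs = 0.34 × 4.89×10⁻⁶ = 1.663×10⁻⁶ mol.

1.7×10⁻⁶ mol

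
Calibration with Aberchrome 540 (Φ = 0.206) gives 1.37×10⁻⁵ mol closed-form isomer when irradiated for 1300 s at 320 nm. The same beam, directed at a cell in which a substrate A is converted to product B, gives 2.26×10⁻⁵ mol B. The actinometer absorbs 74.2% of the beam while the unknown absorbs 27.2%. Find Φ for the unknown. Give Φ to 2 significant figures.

Φ = 0.93

Photons absorbed by the actinometer: 1.37×10⁻⁵ / 0.206 = 6.650×10⁻⁵ mol.
Incident flux: 6.650×10⁻⁵ / 0.742 = 8.962×10⁻⁵ einstein.
Absorbed by unknown: 0.272 × 8.962×10⁻⁵ = 2.438×10⁻⁵ mol.
Φ(unknown) = 2.26×10⁻⁵ / 2.438×10⁻⁵ = 0.93.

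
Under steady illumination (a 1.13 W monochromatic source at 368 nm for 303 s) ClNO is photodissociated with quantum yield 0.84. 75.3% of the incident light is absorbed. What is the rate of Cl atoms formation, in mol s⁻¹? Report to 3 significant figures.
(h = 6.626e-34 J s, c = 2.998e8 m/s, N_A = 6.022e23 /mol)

Photon energy at 368 nm: hc/λ = (6.626e-34)(2.998e8)/(368e-9) = 5.398e-19 J.
Energy delivered: (1.13 W)(303 s) = 342.4 J.
Photons incident: 342.4 / 5.398e-19 = 6.343e20, i.e. 6.343e20/6.022e23 = 0.001053 mol.
Photons absorbed: 0.753 × 0.001053 = 7.929e-4 mol.
Product formed: 0.84 × 7.929e-4 = 6.660e-4 mol.
Rate: 6.660e-4 / 303 s = 2.20e-6 mol s⁻¹.

2.20e-6 mol s⁻¹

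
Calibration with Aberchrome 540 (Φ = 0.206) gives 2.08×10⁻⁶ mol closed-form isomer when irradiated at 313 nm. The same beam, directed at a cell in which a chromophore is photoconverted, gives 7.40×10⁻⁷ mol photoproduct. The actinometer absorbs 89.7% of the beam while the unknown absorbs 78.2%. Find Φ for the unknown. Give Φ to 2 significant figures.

Φ = 0.084

Photons absorbed by the actinometer: 2.08×10⁻⁶ / 0.206 = 1.010×10⁻⁵ mol.
Incident flux: 1.010×10⁻⁵ / 0.897 = 1.126×10⁻⁵ einstein.
Absorbed by unknown: 0.782 × 1.126×10⁻⁵ = 8.805×10⁻⁶ mol.
Φ(unknown) = 7.40×10⁻⁷ / 8.805×10⁻⁶ = 0.084.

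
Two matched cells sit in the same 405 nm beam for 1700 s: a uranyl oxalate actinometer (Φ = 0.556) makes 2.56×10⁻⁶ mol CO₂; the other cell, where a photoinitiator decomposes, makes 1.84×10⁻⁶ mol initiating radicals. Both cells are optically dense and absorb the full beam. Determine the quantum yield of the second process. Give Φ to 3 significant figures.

Φ = 0.400

Photons absorbed by the actinometer: 2.56×10⁻⁶ / 0.556 = 4.604×10⁻⁶ mol.
Φ(unknown) = 1.84×10⁻⁶ / 4.604×10⁻⁶ = 0.400.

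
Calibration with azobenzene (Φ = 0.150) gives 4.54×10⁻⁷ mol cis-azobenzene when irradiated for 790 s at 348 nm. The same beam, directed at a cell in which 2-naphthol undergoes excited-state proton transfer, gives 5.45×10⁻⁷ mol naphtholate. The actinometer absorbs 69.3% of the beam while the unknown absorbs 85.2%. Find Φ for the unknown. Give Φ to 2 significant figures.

Φ = 0.15

Photons absorbed by the actinometer: 4.54×10⁻⁷ / 0.150 = 3.027×10⁻⁶ mol.
Incident flux: 3.027×10⁻⁶ / 0.693 = 4.368×10⁻⁶ einstein.
Absorbed by unknown: 0.852 × 4.368×10⁻⁶ = 3.722×10⁻⁶ mol.
Φ(unknown) = 5.45×10⁻⁷ / 3.722×10⁻⁶ = 0.15.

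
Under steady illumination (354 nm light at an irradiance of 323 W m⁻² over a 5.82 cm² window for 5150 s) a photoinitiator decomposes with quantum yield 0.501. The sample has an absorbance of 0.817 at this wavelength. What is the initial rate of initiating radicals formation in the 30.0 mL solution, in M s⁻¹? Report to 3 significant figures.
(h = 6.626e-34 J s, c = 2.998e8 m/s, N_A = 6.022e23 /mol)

7.87e-6 M s⁻¹

Photon energy at 354 nm: hc/λ = (6.626e-34)(2.998e8)/(354e-9) = 5.612e-19 J.
Energy delivered: (323 W m⁻²)(5.82e-4 m²)(5150 s) = 968.1 J.
Photons incident: 968.1 / 5.612e-19 = 1.725e21, i.e. 1.725e21/6.022e23 = 0.002864 mol.
Fraction absorbed: 1 − 10^(−0.817) = 0.8476.
Photons absorbed: 0.8476 × 0.002864 = 0.002428 mol.
Product formed: 0.501 × 0.002428 = 0.001216 mol.
Rate: 0.001216 mol / (5150 s × 0.03 L) = 7.87e-6 M s⁻¹.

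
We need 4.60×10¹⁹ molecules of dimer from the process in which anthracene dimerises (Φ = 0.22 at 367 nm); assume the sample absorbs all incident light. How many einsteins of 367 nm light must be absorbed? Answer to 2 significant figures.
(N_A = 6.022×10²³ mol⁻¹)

Product: 4.60×10¹⁹ / 6.022×10²³ = 7.639×10⁻⁵ mol.
Photons that must be absorbed: 7.639×10⁻⁵ / 0.22 = 3.472×10⁻⁴ mol.

3.5×10⁻⁴ einstein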